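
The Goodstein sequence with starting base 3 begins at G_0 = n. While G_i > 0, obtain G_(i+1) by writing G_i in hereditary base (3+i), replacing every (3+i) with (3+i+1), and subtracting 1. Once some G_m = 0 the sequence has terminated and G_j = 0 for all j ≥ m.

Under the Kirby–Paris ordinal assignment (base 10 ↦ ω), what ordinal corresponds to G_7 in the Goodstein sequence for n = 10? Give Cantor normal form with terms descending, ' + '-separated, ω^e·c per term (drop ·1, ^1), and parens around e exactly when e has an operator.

G_0 = 10. HB_3(10) = 3^2 + 1. Bump = 17. G_1 = 16.
G_1 = 16. HB_4(16) = 4^2. Bump = 25. G_2 = 24.
G_2 = 24. HB_5(24) = 4·5 + 4. Bump = 28. G_3 = 27.
G_3 = 27. HB_6(27) = 4·6 + 3. Bump = 31. G_4 = 30.
G_4 = 30. HB_7(30) = 4·7 + 2. Bump = 34. G_5 = 33.
G_5 = 33. HB_8(33) = 4·8 + 1. Bump = 37. G_6 = 36.
G_6 = 36. HB_9(36) = 4·9. Bump = 40. G_7 = 39.
G_7 = 39. HB_10(39) = 3·10 + 9. Bump = 42. G_8 = 41.

ω·3 + 9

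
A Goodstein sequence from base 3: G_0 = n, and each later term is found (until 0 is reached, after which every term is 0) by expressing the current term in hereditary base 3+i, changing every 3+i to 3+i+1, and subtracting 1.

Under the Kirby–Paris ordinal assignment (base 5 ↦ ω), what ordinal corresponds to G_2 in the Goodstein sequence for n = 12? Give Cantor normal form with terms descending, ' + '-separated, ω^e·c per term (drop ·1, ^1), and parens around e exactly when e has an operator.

step 0: 12 = 3^2 + 3; sub 4 for 3: 4^2 + 4; = 20; G_1 = 20−1 = 19
step 1: 19 = 4^2 + 3; sub 5 for 4: 5^2 + 3; = 28; G_2 = 28−1 = 27
step 2: 27 = 5^2 + 2; sub 6 for 5: 6^2 + 2; = 38; G_3 = 38−1 = 37

ω^2 + 2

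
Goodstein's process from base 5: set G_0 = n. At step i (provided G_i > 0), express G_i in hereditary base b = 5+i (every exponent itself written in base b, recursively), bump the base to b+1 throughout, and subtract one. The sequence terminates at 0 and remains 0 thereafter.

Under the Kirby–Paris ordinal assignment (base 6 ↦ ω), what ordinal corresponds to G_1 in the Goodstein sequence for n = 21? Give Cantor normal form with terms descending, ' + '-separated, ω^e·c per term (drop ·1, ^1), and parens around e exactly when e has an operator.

ω·4

G_0 = 21. HB_5(21) = 4·5 + 1. Bump = 25. G_1 = 24.
G_1 = 24. HB_6(24) = 4·6. Bump = 28. G_2 = 27.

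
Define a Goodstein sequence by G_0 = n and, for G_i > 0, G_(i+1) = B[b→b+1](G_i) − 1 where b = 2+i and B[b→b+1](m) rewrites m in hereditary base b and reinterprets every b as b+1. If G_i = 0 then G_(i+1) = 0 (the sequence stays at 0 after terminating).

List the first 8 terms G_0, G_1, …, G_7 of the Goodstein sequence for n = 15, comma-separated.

15 —HB2→ 2^(2 + 1) + 2^2 + 2 + 1 —bump→ 3^(3 + 1) + 3^3 + 3 + 1 = 112 —(−1)→ 111
111 —HB3→ 3^(3 + 1) + 3^3 + 3 —bump→ 4^(4 + 1) + 4^4 + 4 = 1284 —(−1)→ 1283
1283 —HB4→ 4^(4 + 1) + 4^4 + 3 —bump→ 5^(5 + 1) + 5^5 + 3 = 18753 —(−1)→ 18752
18752 —HB5→ 5^(5 + 1) + 5^5 + 2 —bump→ 6^(6 + 1) + 6^6 + 2 = 326594 —(−1)→ 326593
326593 —HB6→ 6^(6 + 1) + 6^6 + 1 —bump→ 7^(7 + 1) + 7^7 + 1 = 6588345 —(−1)→ 6588344
6588344 —HB7→ 7^(7 + 1) + 7^7 —bump→ 8^(8 + 1) + 8^8 = 150994944 —(−1)→ 150994943
150994943 —HB8→ 8^(8 + 1) + 7·8^7 + 7·8^6 + 7·8^5 + 7·8^4 + 7·8^3 + 7·8^2 + 7·8 + 7 —bump→ 9^(9 + 1) + 7·9^7 + 7·9^6 + 7·9^5 + 7·9^4 + 7·9^3 + 7·9^2 + 7·9 + 7 = 3524450281 —(−1)→ 3524450280

15, 111, 1283, 18752, 326593, 6588344, 150994943, 3524450280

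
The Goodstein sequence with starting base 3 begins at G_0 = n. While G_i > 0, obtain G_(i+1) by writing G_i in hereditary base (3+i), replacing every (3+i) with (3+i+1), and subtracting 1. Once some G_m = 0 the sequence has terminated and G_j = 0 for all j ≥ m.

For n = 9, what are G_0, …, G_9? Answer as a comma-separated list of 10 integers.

9, 15, 17, 19, 21, 23, 24, 25, 26, 27

[0] 9 ≡ 3^2 (base 3). Lift 4: 16. −1: 15.
[1] 15 ≡ 3·4 + 3 (base 4). Lift 5: 18. −1: 17.
[2] 17 ≡ 3·5 + 2 (base 5). Lift 6: 20. −1: 19.
[3] 19 ≡ 3·6 + 1 (base 6). Lift 7: 22. −1: 21.
[4] 21 ≡ 3·7 (base 7). Lift 8: 24. −1: 23.
[5] 23 ≡ 2·8 + 7 (base 8). Lift 9: 25. −1: 24.
[6] 24 ≡ 2·9 + 6 (base 9). Lift 10: 26. −1: 25.
[7] 25 ≡ 2·10 + 5 (base 10). Lift 11: 27. −1: 26.
[8] 26 ≡ 2·11 + 4 (base 11). Lift 12: 28. −1: 27.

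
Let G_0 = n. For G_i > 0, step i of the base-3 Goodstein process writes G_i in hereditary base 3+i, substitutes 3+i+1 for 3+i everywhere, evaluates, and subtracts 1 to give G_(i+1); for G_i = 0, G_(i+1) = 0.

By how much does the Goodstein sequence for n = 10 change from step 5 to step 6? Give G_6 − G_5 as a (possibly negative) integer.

3

i=0: 10 = 3^2 + 1 (b=3); 3→4: 4^2 + 1 = 17; 17−1 = 16
i=1: 16 = 4^2 (b=4); 4→5: 5^2 = 25; 25−1 = 24
i=2: 24 = 4·5 + 4 (b=5); 5→6: 4·6 + 4 = 28; 28−1 = 27
i=3: 27 = 4·6 + 3 (b=6); 6→7: 4·7 + 3 = 31; 31−1 = 30
i=4: 30 = 4·7 + 2 (b=7); 7→8: 4·8 + 2 = 34; 34−1 = 33
i=5: 33 = 4·8 + 1 (b=8); 8→9: 4·9 + 1 = 37; 37−1 = 36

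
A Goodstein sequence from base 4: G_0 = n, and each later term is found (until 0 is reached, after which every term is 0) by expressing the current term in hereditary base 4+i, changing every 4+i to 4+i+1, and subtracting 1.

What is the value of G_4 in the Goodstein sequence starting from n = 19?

(0) 19|_4 = 4^2 + 3 ↦ 5^2 + 3|_5 = 28 ⇒ 27
(1) 27|_5 = 5^2 + 2 ↦ 6^2 + 2|_6 = 38 ⇒ 37
(2) 37|_6 = 6^2 + 1 ↦ 7^2 + 1|_7 = 50 ⇒ 49
(3) 49|_7 = 7^2 ↦ 8^2|_8 = 64 ⇒ 63
(4) 63|_8 = 7·8 + 7 ↦ 7·9 + 7|_9 = 70 ⇒ 69

63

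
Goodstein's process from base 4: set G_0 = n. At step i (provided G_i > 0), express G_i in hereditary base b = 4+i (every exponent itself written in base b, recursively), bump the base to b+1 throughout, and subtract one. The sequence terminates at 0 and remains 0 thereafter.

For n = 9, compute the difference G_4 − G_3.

0

9 —HB4→ 2·4 + 1 —bump→ 2·5 + 1 = 11 —(−1)→ 10
10 —HB5→ 2·5 —bump→ 2·6 = 12 —(−1)→ 11
11 —HB6→ 6 + 5 —bump→ 7 + 5 = 12 —(−1)→ 11
11 —HB7→ 7 + 4 —bump→ 8 + 4 = 12 —(−1)→ 11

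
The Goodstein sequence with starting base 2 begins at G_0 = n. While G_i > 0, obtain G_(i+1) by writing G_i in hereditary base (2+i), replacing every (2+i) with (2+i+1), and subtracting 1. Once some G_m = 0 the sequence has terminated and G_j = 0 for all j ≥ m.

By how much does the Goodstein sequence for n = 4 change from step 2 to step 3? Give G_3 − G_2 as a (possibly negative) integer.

(0) 4|_2 = 2^2 ↦ 3^3|_3 = 27 ⇒ 26
(1) 26|_3 = 2·3^2 + 2·3 + 2 ↦ 2·4^2 + 2·4 + 2|_4 = 42 ⇒ 41
(2) 41|_4 = 2·4^2 + 2·4 + 1 ↦ 2·5^2 + 2·5 + 1|_5 = 61 ⇒ 60

19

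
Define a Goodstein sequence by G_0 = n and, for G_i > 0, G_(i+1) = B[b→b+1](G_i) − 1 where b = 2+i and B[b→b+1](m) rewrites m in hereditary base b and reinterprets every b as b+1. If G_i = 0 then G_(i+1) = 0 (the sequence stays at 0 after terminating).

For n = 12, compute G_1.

12 —HB2→ 2^(2 + 1) + 2^2 —bump→ 3^(3 + 1) + 3^3 = 108 —(−1)→ 107
107 —HB3→ 3^(3 + 1) + 2·3^2 + 2·3 + 2 —bump→ 4^(4 + 1) + 2·4^2 + 2·4 + 2 = 1066 —(−1)→ 1065

107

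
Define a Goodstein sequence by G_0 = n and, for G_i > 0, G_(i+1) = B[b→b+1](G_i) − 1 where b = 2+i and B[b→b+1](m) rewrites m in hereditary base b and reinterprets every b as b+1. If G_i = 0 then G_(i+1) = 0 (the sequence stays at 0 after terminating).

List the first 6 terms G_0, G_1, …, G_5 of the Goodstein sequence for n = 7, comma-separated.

(0) 7|_2 = 2^2 + 2 + 1 ↦ 3^3 + 3 + 1|_3 = 31 ⇒ 30
(1) 30|_3 = 3^3 + 3 ↦ 4^4 + 4|_4 = 260 ⇒ 259
(2) 259|_4 = 4^4 + 3 ↦ 5^5 + 3|_5 = 3128 ⇒ 3127
(3) 3127|_5 = 5^5 + 2 ↦ 6^6 + 2|_6 = 46658 ⇒ 46657
(4) 46657|_6 = 6^6 + 1 ↦ 7^7 + 1|_7 = 823544 ⇒ 823543

7, 30, 259, 3127, 46657, 823543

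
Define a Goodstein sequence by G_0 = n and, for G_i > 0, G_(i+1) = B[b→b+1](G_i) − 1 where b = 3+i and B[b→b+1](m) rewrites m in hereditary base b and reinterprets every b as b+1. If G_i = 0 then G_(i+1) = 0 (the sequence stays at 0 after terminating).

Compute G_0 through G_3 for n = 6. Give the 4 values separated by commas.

G_0=6  [base 3] 2·3  →[3↦4]→  2·4 = 8  −1 ⇒ G_1=7
G_1=7  [base 4] 4 + 3  →[4↦5]→  5 + 3 = 8  −1 ⇒ G_2=7
G_2=7  [base 5] 5 + 2  →[5↦6]→  6 + 2 = 8  −1 ⇒ G_3=7

6, 7, 7, 7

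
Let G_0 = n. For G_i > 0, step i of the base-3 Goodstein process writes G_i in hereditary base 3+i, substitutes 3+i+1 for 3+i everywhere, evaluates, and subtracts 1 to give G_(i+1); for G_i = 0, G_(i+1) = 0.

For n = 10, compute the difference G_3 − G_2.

step 0: 10 = 3^2 + 1; sub 4 for 3: 4^2 + 1; = 17; G_1 = 17−1 = 16
step 1: 16 = 4^2; sub 5 for 4: 5^2; = 25; G_2 = 25−1 = 24
step 2: 24 = 4·5 + 4; sub 6 for 5: 4·6 + 4; = 28; G_3 = 28−1 = 27

3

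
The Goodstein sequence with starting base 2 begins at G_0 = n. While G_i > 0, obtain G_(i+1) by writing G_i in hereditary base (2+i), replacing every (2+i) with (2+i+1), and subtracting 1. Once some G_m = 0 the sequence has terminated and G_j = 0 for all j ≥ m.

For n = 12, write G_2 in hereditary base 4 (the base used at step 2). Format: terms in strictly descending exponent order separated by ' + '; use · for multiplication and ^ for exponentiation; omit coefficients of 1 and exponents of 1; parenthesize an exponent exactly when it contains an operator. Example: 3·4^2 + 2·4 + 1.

4^(4 + 1) + 2·4^2 + 2·4 + 1

base 2: 12 = 2^(2 + 1) + 2^2; at 3: 3^(3 + 1) + 3^3 = 108; next = 107
base 3: 107 = 3^(3 + 1) + 2·3^2 + 2·3 + 2; at 4: 4^(4 + 1) + 2·4^2 + 2·4 + 2 = 1066; next = 1065
base 4: 1065 = 4^(4 + 1) + 2·4^2 + 2·4 + 1; at 5: 5^(5 + 1) + 2·5^2 + 2·5 + 1 = 15686; next = 15685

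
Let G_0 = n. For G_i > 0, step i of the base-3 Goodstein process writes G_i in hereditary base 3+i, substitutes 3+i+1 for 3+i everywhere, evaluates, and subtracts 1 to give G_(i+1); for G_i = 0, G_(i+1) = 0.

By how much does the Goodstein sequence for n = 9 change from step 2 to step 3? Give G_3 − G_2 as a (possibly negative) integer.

[0] 9 ≡ 3^2 (base 3). Lift 4: 16. −1: 15.
[1] 15 ≡ 3·4 + 3 (base 4). Lift 5: 18. −1: 17.
[2] 17 ≡ 3·5 + 2 (base 5). Lift 6: 20. −1: 19.

2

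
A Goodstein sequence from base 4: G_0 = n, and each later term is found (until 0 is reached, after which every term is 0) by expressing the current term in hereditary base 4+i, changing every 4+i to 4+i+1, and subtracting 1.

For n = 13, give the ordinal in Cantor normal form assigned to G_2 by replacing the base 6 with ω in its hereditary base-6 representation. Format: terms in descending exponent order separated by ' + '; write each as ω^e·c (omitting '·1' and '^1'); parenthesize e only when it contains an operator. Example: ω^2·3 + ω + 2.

ω·2 + 5

(0) 13|_4 = 3·4 + 1 ↦ 3·5 + 1|_5 = 16 ⇒ 15
(1) 15|_5 = 3·5 ↦ 3·6|_6 = 18 ⇒ 17
(2) 17|_6 = 2·6 + 5 ↦ 2·7 + 5|_7 = 19 ⇒ 18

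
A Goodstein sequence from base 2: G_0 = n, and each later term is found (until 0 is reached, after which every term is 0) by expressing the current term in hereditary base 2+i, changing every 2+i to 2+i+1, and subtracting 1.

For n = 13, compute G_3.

16092

G_0 = 13. HB_2(13) = 2^(2 + 1) + 2^2 + 1. Bump = 109. G_1 = 108.
G_1 = 108. HB_3(108) = 3^(3 + 1) + 3^3. Bump = 1280. G_2 = 1279.
G_2 = 1279. HB_4(1279) = 4^(4 + 1) + 3·4^3 + 3·4^2 + 3·4 + 3. Bump = 16093. G_3 = 16092.
G_3 = 16092. HB_5(16092) = 5^(5 + 1) + 3·5^3 + 3·5^2 + 3·5 + 2. Bump = 280712. G_4 = 280711.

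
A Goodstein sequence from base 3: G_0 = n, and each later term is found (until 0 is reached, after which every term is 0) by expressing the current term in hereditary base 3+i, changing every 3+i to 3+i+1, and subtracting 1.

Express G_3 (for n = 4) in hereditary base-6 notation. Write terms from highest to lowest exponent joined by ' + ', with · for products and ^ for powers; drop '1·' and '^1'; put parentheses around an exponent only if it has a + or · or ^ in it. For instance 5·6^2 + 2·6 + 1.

(0) 4|_3 = 3 + 1 ↦ 4 + 1|_4 = 5 ⇒ 4
(1) 4|_4 = 4 ↦ 5|_5 = 5 ⇒ 4
(2) 4|_5 = 4 ↦ 4|_6 = 4 ⇒ 3
(3) 3|_6 = 3 ↦ 3|_7 = 3 ⇒ 2

3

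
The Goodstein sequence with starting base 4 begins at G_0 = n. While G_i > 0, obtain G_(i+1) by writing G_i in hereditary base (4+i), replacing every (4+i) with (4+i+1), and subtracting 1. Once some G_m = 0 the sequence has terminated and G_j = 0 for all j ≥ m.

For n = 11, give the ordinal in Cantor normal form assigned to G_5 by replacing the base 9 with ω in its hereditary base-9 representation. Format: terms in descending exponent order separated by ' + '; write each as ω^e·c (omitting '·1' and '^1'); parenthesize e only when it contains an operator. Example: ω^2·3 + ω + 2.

G_0=11  [base 4] 2·4 + 3  →[4↦5]→  2·5 + 3 = 13  −1 ⇒ G_1=12
G_1=12  [base 5] 2·5 + 2  →[5↦6]→  2·6 + 2 = 14  −1 ⇒ G_2=13
G_2=13  [base 6] 2·6 + 1  →[6↦7]→  2·7 + 1 = 15  −1 ⇒ G_3=14
G_3=14  [base 7] 2·7  →[7↦8]→  2·8 = 16  −1 ⇒ G_4=15
G_4=15  [base 8] 8 + 7  →[8↦9]→  9 + 7 = 16  −1 ⇒ G_5=15
G_5=15  [base 9] 9 + 6  →[9↦10]→  10 + 6 = 16  −1 ⇒ G_6=15

ω + 6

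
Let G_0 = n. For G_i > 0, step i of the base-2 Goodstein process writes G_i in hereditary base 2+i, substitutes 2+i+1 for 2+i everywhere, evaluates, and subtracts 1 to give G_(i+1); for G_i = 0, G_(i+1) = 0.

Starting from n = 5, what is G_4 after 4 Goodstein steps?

G_0=5  [base 2] 2^2 + 1  →[2↦3]→  3^3 + 1 = 28  −1 ⇒ G_1=27
G_1=27  [base 3] 3^3  →[3↦4]→  4^4 = 256  −1 ⇒ G_2=255
G_2=255  [base 4] 3·4^3 + 3·4^2 + 3·4 + 3  →[4↦5]→  3·5^3 + 3·5^2 + 3·5 + 3 = 468  −1 ⇒ G_3=467
G_3=467  [base 5] 3·5^3 + 3·5^2 + 3·5 + 2  →[5↦6]→  3·6^3 + 3·6^2 + 3·6 + 2 = 776  −1 ⇒ G_4=775
G_4=775  [base 6] 3·6^3 + 3·6^2 + 3·6 + 1  →[6↦7]→  3·7^3 + 3·7^2 + 3·7 + 1 = 1198  −1 ⇒ G_5=1197

775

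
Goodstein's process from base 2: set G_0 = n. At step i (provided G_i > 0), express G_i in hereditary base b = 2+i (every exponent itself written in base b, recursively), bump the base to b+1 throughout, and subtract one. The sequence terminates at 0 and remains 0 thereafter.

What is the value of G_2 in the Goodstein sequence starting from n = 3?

3

G_0=3  [base 2] 2 + 1  →[2↦3]→  3 + 1 = 4  −1 ⇒ G_1=3
G_1=3  [base 3] 3  →[3↦4]→  4 = 4  −1 ⇒ G_2=3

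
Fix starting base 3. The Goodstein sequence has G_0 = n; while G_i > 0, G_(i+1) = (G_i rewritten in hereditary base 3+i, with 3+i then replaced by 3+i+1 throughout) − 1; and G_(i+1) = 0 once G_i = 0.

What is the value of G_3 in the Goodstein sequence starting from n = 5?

step 0: 5 = 3 + 2; sub 4 for 3: 4 + 2; = 6; G_1 = 6−1 = 5
step 1: 5 = 4 + 1; sub 5 for 4: 5 + 1; = 6; G_2 = 6−1 = 5
step 2: 5 = 5; sub 6 for 5: 6; = 6; G_3 = 6−1 = 5
step 3: 5 = 5; sub 7 for 6: 5; = 5; G_4 = 5−1 = 4

5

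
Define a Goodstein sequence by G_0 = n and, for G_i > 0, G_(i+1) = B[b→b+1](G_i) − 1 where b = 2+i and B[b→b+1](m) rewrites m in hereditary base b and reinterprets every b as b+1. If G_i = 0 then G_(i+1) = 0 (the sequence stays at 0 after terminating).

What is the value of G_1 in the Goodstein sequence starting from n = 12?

107

[0] 12 ≡ 2^(2 + 1) + 2^2 (base 2). Lift 3: 108. −1: 107.
[1] 107 ≡ 3^(3 + 1) + 2·3^2 + 2·3 + 2 (base 3). Lift 4: 1066. −1: 1065.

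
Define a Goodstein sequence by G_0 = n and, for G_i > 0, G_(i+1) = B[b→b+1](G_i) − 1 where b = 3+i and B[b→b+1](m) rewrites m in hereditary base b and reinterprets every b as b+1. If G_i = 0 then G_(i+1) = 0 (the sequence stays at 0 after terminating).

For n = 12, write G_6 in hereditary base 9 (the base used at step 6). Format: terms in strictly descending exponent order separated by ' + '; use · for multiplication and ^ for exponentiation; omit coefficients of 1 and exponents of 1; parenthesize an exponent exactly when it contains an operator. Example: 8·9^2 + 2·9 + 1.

7·9 + 6

12 —HB3→ 3^2 + 3 —bump→ 4^2 + 4 = 20 —(−1)→ 19
19 —HB4→ 4^2 + 3 —bump→ 5^2 + 3 = 28 —(−1)→ 27
27 —HB5→ 5^2 + 2 —bump→ 6^2 + 2 = 38 —(−1)→ 37
37 —HB6→ 6^2 + 1 —bump→ 7^2 + 1 = 50 —(−1)→ 49
49 —HB7→ 7^2 —bump→ 8^2 = 64 —(−1)→ 63
63 —HB8→ 7·8 + 7 —bump→ 7·9 + 7 = 70 —(−1)→ 69
69 —HB9→ 7·9 + 6 —bump→ 7·10 + 6 = 76 —(−1)→ 75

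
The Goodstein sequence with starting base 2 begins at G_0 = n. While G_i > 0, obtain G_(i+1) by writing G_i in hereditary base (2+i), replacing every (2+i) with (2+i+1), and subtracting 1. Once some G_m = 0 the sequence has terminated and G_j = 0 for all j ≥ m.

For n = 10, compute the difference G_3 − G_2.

G_0=10  [base 2] 2^(2 + 1) + 2  →[2↦3]→  3^(3 + 1) + 3 = 84  −1 ⇒ G_1=83
G_1=83  [base 3] 3^(3 + 1) + 2  →[3↦4]→  4^(4 + 1) + 2 = 1026  −1 ⇒ G_2=1025
G_2=1025  [base 4] 4^(4 + 1) + 1  →[4↦5]→  5^(5 + 1) + 1 = 15626  −1 ⇒ G_3=15625

14600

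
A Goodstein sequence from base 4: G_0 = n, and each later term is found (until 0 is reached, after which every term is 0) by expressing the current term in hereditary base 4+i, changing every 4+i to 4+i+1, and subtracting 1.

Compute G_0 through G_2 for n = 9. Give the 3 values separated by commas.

G_0 = 9. HB_4(9) = 2·4 + 1. Bump = 11. G_1 = 10.
G_1 = 10. HB_5(10) = 2·5. Bump = 12. G_2 = 11.

9, 10, 11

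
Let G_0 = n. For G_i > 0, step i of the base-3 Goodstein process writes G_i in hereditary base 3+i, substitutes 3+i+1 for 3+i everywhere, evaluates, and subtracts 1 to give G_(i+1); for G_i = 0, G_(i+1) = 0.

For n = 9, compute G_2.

17

9 —HB3→ 3^2 —bump→ 4^2 = 16 —(−1)→ 15
15 —HB4→ 3·4 + 3 —bump→ 3·5 + 3 = 18 —(−1)→ 17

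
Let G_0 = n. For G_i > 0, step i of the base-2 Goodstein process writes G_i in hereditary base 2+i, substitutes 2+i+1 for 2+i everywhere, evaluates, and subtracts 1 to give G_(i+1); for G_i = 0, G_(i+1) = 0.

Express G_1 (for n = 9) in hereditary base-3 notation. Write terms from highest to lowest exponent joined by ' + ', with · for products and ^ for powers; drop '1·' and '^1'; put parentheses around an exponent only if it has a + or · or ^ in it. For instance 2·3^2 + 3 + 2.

3^(3 + 1)

(0) 9|_2 = 2^(2 + 1) + 1 ↦ 3^(3 + 1) + 1|_3 = 82 ⇒ 81
(1) 81|_3 = 3^(3 + 1) ↦ 4^(4 + 1)|_4 = 1024 ⇒ 1023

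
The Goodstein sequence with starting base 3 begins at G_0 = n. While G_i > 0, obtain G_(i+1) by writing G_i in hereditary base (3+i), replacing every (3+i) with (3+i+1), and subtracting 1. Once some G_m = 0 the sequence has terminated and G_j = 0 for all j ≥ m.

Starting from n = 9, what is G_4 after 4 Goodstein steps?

[0] 9 ≡ 3^2 (base 3). Lift 4: 16. −1: 15.
[1] 15 ≡ 3·4 + 3 (base 4). Lift 5: 18. −1: 17.
[2] 17 ≡ 3·5 + 2 (base 5). Lift 6: 20. −1: 19.
[3] 19 ≡ 3·6 + 1 (base 6). Lift 7: 22. −1: 21.
[4] 21 ≡ 3·7 (base 7). Lift 8: 24. −1: 23.

21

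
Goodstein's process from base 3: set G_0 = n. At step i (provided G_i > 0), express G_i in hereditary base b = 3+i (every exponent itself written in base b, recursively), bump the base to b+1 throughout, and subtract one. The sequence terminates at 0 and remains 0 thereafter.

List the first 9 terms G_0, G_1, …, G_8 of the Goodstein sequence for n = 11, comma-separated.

11, 17, 25, 35, 39, 43, 47, 51, 55

i=0: 11 = 3^2 + 2 (b=3); 3→4: 4^2 + 2 = 18; 18−1 = 17
i=1: 17 = 4^2 + 1 (b=4); 4→5: 5^2 + 1 = 26; 26−1 = 25
i=2: 25 = 5^2 (b=5); 5→6: 6^2 = 36; 36−1 = 35
i=3: 35 = 5·6 + 5 (b=6); 6→7: 5·7 + 5 = 40; 40−1 = 39
i=4: 39 = 5·7 + 4 (b=7); 7→8: 5·8 + 4 = 44; 44−1 = 43
i=5: 43 = 5·8 + 3 (b=8); 8→9: 5·9 + 3 = 48; 48−1 = 47
i=6: 47 = 5·9 + 2 (b=9); 9→10: 5·10 + 2 = 52; 52−1 = 51
i=7: 51 = 5·10 + 1 (b=10); 10→11: 5·11 + 1 = 56; 56−1 = 55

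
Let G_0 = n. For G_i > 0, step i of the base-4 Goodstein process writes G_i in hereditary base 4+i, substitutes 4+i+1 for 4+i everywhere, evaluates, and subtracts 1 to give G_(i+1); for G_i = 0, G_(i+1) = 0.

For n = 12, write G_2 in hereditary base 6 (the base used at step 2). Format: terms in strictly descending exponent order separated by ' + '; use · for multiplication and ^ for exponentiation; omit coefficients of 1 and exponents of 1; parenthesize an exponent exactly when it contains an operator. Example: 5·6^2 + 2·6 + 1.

(0) 12|_4 = 3·4 ↦ 3·5|_5 = 15 ⇒ 14
(1) 14|_5 = 2·5 + 4 ↦ 2·6 + 4|_6 = 16 ⇒ 15
(2) 15|_6 = 2·6 + 3 ↦ 2·7 + 3|_7 = 17 ⇒ 16

2·6 + 3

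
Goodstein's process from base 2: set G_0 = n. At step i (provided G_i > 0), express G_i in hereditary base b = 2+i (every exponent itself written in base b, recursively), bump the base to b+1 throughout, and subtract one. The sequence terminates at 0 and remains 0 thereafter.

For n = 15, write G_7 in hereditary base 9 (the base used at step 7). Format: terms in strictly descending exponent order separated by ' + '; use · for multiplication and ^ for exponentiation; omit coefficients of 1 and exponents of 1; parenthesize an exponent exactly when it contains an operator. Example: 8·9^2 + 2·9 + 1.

9^(9 + 1) + 7·9^7 + 7·9^6 + 7·9^5 + 7·9^4 + 7·9^3 + 7·9^2 + 7·9 + 6

G_0=15  [base 2] 2^(2 + 1) + 2^2 + 2 + 1  →[2↦3]→  3^(3 + 1) + 3^3 + 3 + 1 = 112  −1 ⇒ G_1=111
G_1=111  [base 3] 3^(3 + 1) + 3^3 + 3  →[3↦4]→  4^(4 + 1) + 4^4 + 4 = 1284  −1 ⇒ G_2=1283
G_2=1283  [base 4] 4^(4 + 1) + 4^4 + 3  →[4↦5]→  5^(5 + 1) + 5^5 + 3 = 18753  −1 ⇒ G_3=18752
G_3=18752  [base 5] 5^(5 + 1) + 5^5 + 2  →[5↦6]→  6^(6 + 1) + 6^6 + 2 = 326594  −1 ⇒ G_4=326593
G_4=326593  [base 6] 6^(6 + 1) + 6^6 + 1  →[6↦7]→  7^(7 + 1) + 7^7 + 1 = 6588345  −1 ⇒ G_5=6588344
G_5=6588344  [base 7] 7^(7 + 1) + 7^7  →[7↦8]→  8^(8 + 1) + 8^8 = 150994944  −1 ⇒ G_6=150994943
G_6=150994943  [base 8] 8^(8 + 1) + 7·8^7 + 7·8^6 + 7·8^5 + 7·8^4 + 7·8^3 + 7·8^2 + 7·8 + 7  →[8↦9]→  9^(9 + 1) + 7·9^7 + 7·9^6 + 7·9^5 + 7·9^4 + 7·9^3 + 7·9^2 + 7·9 + 7 = 3524450281  −1 ⇒ G_7=3524450280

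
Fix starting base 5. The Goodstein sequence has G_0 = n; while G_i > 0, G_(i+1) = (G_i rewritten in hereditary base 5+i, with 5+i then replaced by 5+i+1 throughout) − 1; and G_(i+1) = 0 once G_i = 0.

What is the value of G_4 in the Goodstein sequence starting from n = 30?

83

(0) 30|_5 = 5^2 + 5 ↦ 6^2 + 6|_6 = 42 ⇒ 41
(1) 41|_6 = 6^2 + 5 ↦ 7^2 + 5|_7 = 54 ⇒ 53
(2) 53|_7 = 7^2 + 4 ↦ 8^2 + 4|_8 = 68 ⇒ 67
(3) 67|_8 = 8^2 + 3 ↦ 9^2 + 3|_9 = 84 ⇒ 83
(4) 83|_9 = 9^2 + 2 ↦ 10^2 + 2|_10 = 102 ⇒ 101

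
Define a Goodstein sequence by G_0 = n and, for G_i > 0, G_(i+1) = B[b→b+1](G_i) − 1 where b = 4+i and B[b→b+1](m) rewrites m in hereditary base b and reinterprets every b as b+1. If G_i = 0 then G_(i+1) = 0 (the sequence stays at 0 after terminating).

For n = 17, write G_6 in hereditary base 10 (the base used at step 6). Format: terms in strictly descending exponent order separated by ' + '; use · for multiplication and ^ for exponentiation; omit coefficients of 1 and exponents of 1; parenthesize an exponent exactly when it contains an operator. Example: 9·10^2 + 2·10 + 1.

5·10 + 1

G_0 = 17. HB_4(17) = 4^2 + 1. Bump = 26. G_1 = 25.
G_1 = 25. HB_5(25) = 5^2. Bump = 36. G_2 = 35.
G_2 = 35. HB_6(35) = 5·6 + 5. Bump = 40. G_3 = 39.
G_3 = 39. HB_7(39) = 5·7 + 4. Bump = 44. G_4 = 43.
G_4 = 43. HB_8(43) = 5·8 + 3. Bump = 48. G_5 = 47.
G_5 = 47. HB_9(47) = 5·9 + 2. Bump = 52. G_6 = 51.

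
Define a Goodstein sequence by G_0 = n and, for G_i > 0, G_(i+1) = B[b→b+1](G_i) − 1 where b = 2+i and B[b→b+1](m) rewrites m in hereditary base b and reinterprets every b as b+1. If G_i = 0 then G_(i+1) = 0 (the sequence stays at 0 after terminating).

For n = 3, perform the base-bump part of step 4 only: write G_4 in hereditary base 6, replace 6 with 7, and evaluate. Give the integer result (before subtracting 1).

1

G_0=3  [base 2] 2 + 1  →[2↦3]→  3 + 1 = 4  −1 ⇒ G_1=3
G_1=3  [base 3] 3  →[3↦4]→  4 = 4  −1 ⇒ G_2=3
G_2=3  [base 4] 3  →[4↦5]→  3 = 3  −1 ⇒ G_3=2
G_3=2  [base 5] 2  →[5↦6]→  2 = 2  −1 ⇒ G_4=1
G_4=1  [base 6] 1  →[6↦7]→  1 = 1  −1 ⇒ G_5=0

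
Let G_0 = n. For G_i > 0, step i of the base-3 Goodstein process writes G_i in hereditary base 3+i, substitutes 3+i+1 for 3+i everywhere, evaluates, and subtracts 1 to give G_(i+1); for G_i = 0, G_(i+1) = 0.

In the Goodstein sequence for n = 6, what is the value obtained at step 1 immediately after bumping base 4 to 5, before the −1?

8

6 —HB3→ 2·3 —bump→ 2·4 = 8 —(−1)→ 7
7 —HB4→ 4 + 3 —bump→ 5 + 3 = 8 —(−1)→ 7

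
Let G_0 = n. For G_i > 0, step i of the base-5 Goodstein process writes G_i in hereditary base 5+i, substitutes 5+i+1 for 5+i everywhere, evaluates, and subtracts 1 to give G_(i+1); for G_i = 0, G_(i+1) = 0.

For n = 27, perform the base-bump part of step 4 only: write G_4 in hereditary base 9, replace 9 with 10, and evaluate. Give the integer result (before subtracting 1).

76

step 0: 27 = 5^2 + 2; sub 6 for 5: 6^2 + 2; = 38; G_1 = 38−1 = 37
step 1: 37 = 6^2 + 1; sub 7 for 6: 7^2 + 1; = 50; G_2 = 50−1 = 49
step 2: 49 = 7^2; sub 8 for 7: 8^2; = 64; G_3 = 64−1 = 63
step 3: 63 = 7·8 + 7; sub 9 for 8: 7·9 + 7; = 70; G_4 = 70−1 = 69
step 4: 69 = 7·9 + 6; sub 10 for 9: 7·10 + 6; = 76; G_5 = 76−1 = 75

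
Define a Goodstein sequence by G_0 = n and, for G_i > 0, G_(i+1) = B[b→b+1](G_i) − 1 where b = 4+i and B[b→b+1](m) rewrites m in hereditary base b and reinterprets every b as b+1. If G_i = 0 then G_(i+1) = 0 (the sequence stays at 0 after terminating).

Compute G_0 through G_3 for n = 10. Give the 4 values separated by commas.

step 0: 10 = 2·4 + 2; sub 5 for 4: 2·5 + 2; = 12; G_1 = 12−1 = 11
step 1: 11 = 2·5 + 1; sub 6 for 5: 2·6 + 1; = 13; G_2 = 13−1 = 12
step 2: 12 = 2·6; sub 7 for 6: 2·7; = 14; G_3 = 14−1 = 13

10, 11, 12, 13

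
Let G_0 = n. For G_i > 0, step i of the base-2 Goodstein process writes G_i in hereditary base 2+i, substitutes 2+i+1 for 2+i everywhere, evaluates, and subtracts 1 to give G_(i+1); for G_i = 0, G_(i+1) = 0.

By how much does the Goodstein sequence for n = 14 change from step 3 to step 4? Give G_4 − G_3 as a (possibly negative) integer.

307841

step 0: 14 = 2^(2 + 1) + 2^2 + 2; sub 3 for 2: 3^(3 + 1) + 3^3 + 3; = 111; G_1 = 111−1 = 110
step 1: 110 = 3^(3 + 1) + 3^3 + 2; sub 4 for 3: 4^(4 + 1) + 4^4 + 2; = 1282; G_2 = 1282−1 = 1281
step 2: 1281 = 4^(4 + 1) + 4^4 + 1; sub 5 for 4: 5^(5 + 1) + 5^5 + 1; = 18751; G_3 = 18751−1 = 18750
step 3: 18750 = 5^(5 + 1) + 5^5; sub 6 for 5: 6^(6 + 1) + 6^6; = 326592; G_4 = 326592−1 = 326591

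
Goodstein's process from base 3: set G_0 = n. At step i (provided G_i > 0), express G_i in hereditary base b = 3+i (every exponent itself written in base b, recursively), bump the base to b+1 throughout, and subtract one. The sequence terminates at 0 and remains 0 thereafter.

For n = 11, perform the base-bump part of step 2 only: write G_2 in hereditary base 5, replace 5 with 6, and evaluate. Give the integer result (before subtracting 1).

36

i=0: 11 = 3^2 + 2 (b=3); 3→4: 4^2 + 2 = 18; 18−1 = 17
i=1: 17 = 4^2 + 1 (b=4); 4→5: 5^2 + 1 = 26; 26−1 = 25
i=2: 25 = 5^2 (b=5); 5→6: 6^2 = 36; 36−1 = 35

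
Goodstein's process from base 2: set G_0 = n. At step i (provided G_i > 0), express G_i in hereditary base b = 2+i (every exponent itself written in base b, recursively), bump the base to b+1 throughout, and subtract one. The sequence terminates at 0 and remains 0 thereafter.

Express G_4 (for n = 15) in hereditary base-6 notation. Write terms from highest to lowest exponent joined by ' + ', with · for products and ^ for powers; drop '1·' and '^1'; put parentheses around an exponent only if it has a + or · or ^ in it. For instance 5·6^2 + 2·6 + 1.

G_0=15  [base 2] 2^(2 + 1) + 2^2 + 2 + 1  →[2↦3]→  3^(3 + 1) + 3^3 + 3 + 1 = 112  −1 ⇒ G_1=111
G_1=111  [base 3] 3^(3 + 1) + 3^3 + 3  →[3↦4]→  4^(4 + 1) + 4^4 + 4 = 1284  −1 ⇒ G_2=1283
G_2=1283  [base 4] 4^(4 + 1) + 4^4 + 3  →[4↦5]→  5^(5 + 1) + 5^5 + 3 = 18753  −1 ⇒ G_3=18752
G_3=18752  [base 5] 5^(5 + 1) + 5^5 + 2  →[5↦6]→  6^(6 + 1) + 6^6 + 2 = 326594  −1 ⇒ G_4=326593
G_4=326593  [base 6] 6^(6 + 1) + 6^6 + 1  →[6↦7]→  7^(7 + 1) + 7^7 + 1 = 6588345  −1 ⇒ G_5=6588344

6^(6 + 1) + 6^6 + 1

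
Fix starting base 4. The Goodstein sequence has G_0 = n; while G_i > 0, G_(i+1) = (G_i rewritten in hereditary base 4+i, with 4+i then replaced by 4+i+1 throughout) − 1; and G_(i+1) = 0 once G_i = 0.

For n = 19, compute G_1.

i=0: 19 = 4^2 + 3 (b=4); 4→5: 5^2 + 3 = 28; 28−1 = 27
i=1: 27 = 5^2 + 2 (b=5); 5→6: 6^2 + 2 = 38; 38−1 = 37

27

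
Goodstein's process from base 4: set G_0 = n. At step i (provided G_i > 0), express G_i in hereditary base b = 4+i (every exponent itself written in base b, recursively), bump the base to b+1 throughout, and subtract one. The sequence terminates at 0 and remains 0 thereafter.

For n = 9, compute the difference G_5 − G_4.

0

G_0 = 9. HB_4(9) = 2·4 + 1. Bump = 11. G_1 = 10.
G_1 = 10. HB_5(10) = 2·5. Bump = 12. G_2 = 11.
G_2 = 11. HB_6(11) = 6 + 5. Bump = 12. G_3 = 11.
G_3 = 11. HB_7(11) = 7 + 4. Bump = 12. G_4 = 11.
G_4 = 11. HB_8(11) = 8 + 3. Bump = 12. G_5 = 11.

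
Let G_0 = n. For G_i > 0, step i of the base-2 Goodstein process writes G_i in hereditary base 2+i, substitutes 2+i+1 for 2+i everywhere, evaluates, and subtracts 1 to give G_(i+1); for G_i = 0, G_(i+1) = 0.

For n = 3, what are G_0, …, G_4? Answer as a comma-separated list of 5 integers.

G_0=3  [base 2] 2 + 1  →[2↦3]→  3 + 1 = 4  −1 ⇒ G_1=3
G_1=3  [base 3] 3  →[3↦4]→  4 = 4  −1 ⇒ G_2=3
G_2=3  [base 4] 3  →[4↦5]→  3 = 3  −1 ⇒ G_3=2
G_3=2  [base 5] 2  →[5↦6]→  2 = 2  −1 ⇒ G_4=1

3, 3, 3, 2, 1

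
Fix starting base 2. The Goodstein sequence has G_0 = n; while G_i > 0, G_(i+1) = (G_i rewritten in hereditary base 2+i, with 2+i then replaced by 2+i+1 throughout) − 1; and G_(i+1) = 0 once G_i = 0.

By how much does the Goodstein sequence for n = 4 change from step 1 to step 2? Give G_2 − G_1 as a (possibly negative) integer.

i=0: 4 = 2^2 (b=2); 2→3: 3^3 = 27; 27−1 = 26
i=1: 26 = 2·3^2 + 2·3 + 2 (b=3); 3→4: 2·4^2 + 2·4 + 2 = 42; 42−1 = 41

15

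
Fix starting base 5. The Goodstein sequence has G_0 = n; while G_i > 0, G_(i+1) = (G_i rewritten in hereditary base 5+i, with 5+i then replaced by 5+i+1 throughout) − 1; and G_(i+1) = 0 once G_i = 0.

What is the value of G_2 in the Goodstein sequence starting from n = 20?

25

base 5: 20 = 4·5; at 6: 4·6 = 24; next = 23
base 6: 23 = 3·6 + 5; at 7: 3·7 + 5 = 26; next = 25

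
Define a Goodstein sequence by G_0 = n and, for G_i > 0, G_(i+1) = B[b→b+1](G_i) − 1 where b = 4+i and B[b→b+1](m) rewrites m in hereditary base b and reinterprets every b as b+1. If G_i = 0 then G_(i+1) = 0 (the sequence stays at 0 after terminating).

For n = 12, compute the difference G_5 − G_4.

1

i=0: 12 = 3·4 (b=4); 4→5: 3·5 = 15; 15−1 = 14
i=1: 14 = 2·5 + 4 (b=5); 5→6: 2·6 + 4 = 16; 16−1 = 15
i=2: 15 = 2·6 + 3 (b=6); 6→7: 2·7 + 3 = 17; 17−1 = 16
i=3: 16 = 2·7 + 2 (b=7); 7→8: 2·8 + 2 = 18; 18−1 = 17
i=4: 17 = 2·8 + 1 (b=8); 8→9: 2·9 + 1 = 19; 19−1 = 18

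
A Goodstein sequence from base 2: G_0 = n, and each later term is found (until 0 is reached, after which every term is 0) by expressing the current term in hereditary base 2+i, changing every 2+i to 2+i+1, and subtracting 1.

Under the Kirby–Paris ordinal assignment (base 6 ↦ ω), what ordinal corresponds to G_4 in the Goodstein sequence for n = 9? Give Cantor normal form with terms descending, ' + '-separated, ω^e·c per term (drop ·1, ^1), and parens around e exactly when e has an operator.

[0] 9 ≡ 2^(2 + 1) + 1 (base 2). Lift 3: 82. −1: 81.
[1] 81 ≡ 3^(3 + 1) (base 3). Lift 4: 1024. −1: 1023.
[2] 1023 ≡ 3·4^4 + 3·4^3 + 3·4^2 + 3·4 + 3 (base 4). Lift 5: 9843. −1: 9842.
[3] 9842 ≡ 3·5^5 + 3·5^3 + 3·5^2 + 3·5 + 2 (base 5). Lift 6: 140744. −1: 140743.
[4] 140743 ≡ 3·6^6 + 3·6^3 + 3·6^2 + 3·6 + 1 (base 6). Lift 7: 2471827. −1: 2471826.

ω^ω·3 + ω^3·3 + ω^2·3 + ω·3 + 1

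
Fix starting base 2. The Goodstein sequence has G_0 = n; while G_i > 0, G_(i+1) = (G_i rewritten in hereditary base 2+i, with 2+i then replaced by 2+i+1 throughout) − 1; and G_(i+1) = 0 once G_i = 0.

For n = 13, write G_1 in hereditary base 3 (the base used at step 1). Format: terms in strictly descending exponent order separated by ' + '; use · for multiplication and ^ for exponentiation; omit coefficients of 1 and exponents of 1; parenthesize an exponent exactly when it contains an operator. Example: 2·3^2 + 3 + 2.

G_0 = 13. HB_2(13) = 2^(2 + 1) + 2^2 + 1. Bump = 109. G_1 = 108.
G_1 = 108. HB_3(108) = 3^(3 + 1) + 3^3. Bump = 1280. G_2 = 1279.

3^(3 + 1) + 3^3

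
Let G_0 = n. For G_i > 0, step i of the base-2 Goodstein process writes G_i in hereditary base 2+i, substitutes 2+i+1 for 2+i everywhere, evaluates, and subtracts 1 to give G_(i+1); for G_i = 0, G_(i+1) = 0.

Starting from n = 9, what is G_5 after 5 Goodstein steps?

(0) 9|_2 = 2^(2 + 1) + 1 ↦ 3^(3 + 1) + 1|_3 = 82 ⇒ 81
(1) 81|_3 = 3^(3 + 1) ↦ 4^(4 + 1)|_4 = 1024 ⇒ 1023
(2) 1023|_4 = 3·4^4 + 3·4^3 + 3·4^2 + 3·4 + 3 ↦ 3·5^5 + 3·5^3 + 3·5^2 + 3·5 + 3|_5 = 9843 ⇒ 9842
(3) 9842|_5 = 3·5^5 + 3·5^3 + 3·5^2 + 3·5 + 2 ↦ 3·6^6 + 3·6^3 + 3·6^2 + 3·6 + 2|_6 = 140744 ⇒ 140743
(4) 140743|_6 = 3·6^6 + 3·6^3 + 3·6^2 + 3·6 + 1 ↦ 3·7^7 + 3·7^3 + 3·7^2 + 3·7 + 1|_7 = 2471827 ⇒ 2471826
(5) 2471826|_7 = 3·7^7 + 3·7^3 + 3·7^2 + 3·7 ↦ 3·8^8 + 3·8^3 + 3·8^2 + 3·8|_8 = 50333400 ⇒ 50333399

2471826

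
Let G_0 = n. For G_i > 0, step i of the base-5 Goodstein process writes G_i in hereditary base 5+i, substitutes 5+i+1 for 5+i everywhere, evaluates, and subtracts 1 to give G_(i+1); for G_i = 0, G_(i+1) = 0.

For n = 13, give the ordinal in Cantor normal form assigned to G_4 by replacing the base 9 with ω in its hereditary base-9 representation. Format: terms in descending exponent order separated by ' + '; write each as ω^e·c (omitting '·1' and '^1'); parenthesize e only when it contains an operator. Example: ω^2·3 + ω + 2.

ω + 8

G_0 = 13. HB_5(13) = 2·5 + 3. Bump = 15. G_1 = 14.
G_1 = 14. HB_6(14) = 2·6 + 2. Bump = 16. G_2 = 15.
G_2 = 15. HB_7(15) = 2·7 + 1. Bump = 17. G_3 = 16.
G_3 = 16. HB_8(16) = 2·8. Bump = 18. G_4 = 17.
G_4 = 17. HB_9(17) = 9 + 8. Bump = 18. G_5 = 17.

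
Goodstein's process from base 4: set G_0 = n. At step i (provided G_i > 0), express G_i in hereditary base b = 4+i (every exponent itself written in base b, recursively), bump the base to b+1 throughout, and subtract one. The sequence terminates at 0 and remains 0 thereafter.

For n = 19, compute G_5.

[0] 19 ≡ 4^2 + 3 (base 4). Lift 5: 28. −1: 27.
[1] 27 ≡ 5^2 + 2 (base 5). Lift 6: 38. −1: 37.
[2] 37 ≡ 6^2 + 1 (base 6). Lift 7: 50. −1: 49.
[3] 49 ≡ 7^2 (base 7). Lift 8: 64. −1: 63.
[4] 63 ≡ 7·8 + 7 (base 8). Lift 9: 70. −1: 69.

69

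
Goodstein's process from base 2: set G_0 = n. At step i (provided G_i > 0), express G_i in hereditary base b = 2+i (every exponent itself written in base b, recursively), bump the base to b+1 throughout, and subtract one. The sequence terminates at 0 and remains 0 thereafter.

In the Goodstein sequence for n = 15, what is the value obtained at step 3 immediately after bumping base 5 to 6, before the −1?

326594

step 0: 15 = 2^(2 + 1) + 2^2 + 2 + 1; sub 3 for 2: 3^(3 + 1) + 3^3 + 3 + 1; = 112; G_1 = 112−1 = 111
step 1: 111 = 3^(3 + 1) + 3^3 + 3; sub 4 for 3: 4^(4 + 1) + 4^4 + 4; = 1284; G_2 = 1284−1 = 1283
step 2: 1283 = 4^(4 + 1) + 4^4 + 3; sub 5 for 4: 5^(5 + 1) + 5^5 + 3; = 18753; G_3 = 18753−1 = 18752
step 3: 18752 = 5^(5 + 1) + 5^5 + 2; sub 6 for 5: 6^(6 + 1) + 6^6 + 2; = 326594; G_4 = 326594−1 = 326593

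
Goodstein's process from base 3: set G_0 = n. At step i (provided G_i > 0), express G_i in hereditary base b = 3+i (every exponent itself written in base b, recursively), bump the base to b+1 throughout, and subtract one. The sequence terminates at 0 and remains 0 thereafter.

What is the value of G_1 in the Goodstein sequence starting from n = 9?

[0] 9 ≡ 3^2 (base 3). Lift 4: 16. −1: 15.
[1] 15 ≡ 3·4 + 3 (base 4). Lift 5: 18. −1: 17.

15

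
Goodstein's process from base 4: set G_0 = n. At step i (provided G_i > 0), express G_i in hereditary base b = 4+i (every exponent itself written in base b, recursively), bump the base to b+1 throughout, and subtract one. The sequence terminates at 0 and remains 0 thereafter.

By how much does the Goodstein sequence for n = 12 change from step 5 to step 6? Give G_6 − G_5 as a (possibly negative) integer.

[0] 12 ≡ 3·4 (base 4). Lift 5: 15. −1: 14.
[1] 14 ≡ 2·5 + 4 (base 5). Lift 6: 16. −1: 15.
[2] 15 ≡ 2·6 + 3 (base 6). Lift 7: 17. −1: 16.
[3] 16 ≡ 2·7 + 2 (base 7). Lift 8: 18. −1: 17.
[4] 17 ≡ 2·8 + 1 (base 8). Lift 9: 19. −1: 18.
[5] 18 ≡ 2·9 (base 9). Lift 10: 20. −1: 19.

1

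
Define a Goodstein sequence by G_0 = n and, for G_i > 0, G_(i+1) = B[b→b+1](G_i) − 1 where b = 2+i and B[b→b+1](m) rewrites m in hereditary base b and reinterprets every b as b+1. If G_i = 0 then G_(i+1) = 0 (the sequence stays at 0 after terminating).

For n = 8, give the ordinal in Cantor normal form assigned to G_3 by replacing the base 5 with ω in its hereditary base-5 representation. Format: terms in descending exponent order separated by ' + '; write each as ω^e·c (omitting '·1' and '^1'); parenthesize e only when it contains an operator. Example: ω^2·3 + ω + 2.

i=0: 8 = 2^(2 + 1) (b=2); 2→3: 3^(3 + 1) = 81; 81−1 = 80
i=1: 80 = 2·3^3 + 2·3^2 + 2·3 + 2 (b=3); 3→4: 2·4^4 + 2·4^2 + 2·4 + 2 = 554; 554−1 = 553
i=2: 553 = 2·4^4 + 2·4^2 + 2·4 + 1 (b=4); 4→5: 2·5^5 + 2·5^2 + 2·5 + 1 = 6311; 6311−1 = 6310

ω^ω·2 + ω^2·2 + ω·2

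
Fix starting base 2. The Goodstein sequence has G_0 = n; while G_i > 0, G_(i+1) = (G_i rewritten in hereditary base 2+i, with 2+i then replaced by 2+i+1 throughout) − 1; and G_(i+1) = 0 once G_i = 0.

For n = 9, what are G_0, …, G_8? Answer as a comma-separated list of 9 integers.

base 2: 9 = 2^(2 + 1) + 1; at 3: 3^(3 + 1) + 1 = 82; next = 81
base 3: 81 = 3^(3 + 1); at 4: 4^(4 + 1) = 1024; next = 1023
base 4: 1023 = 3·4^4 + 3·4^3 + 3·4^2 + 3·4 + 3; at 5: 3·5^5 + 3·5^3 + 3·5^2 + 3·5 + 3 = 9843; next = 9842
base 5: 9842 = 3·5^5 + 3·5^3 + 3·5^2 + 3·5 + 2; at 6: 3·6^6 + 3·6^3 + 3·6^2 + 3·6 + 2 = 140744; next = 140743
base 6: 140743 = 3·6^6 + 3·6^3 + 3·6^2 + 3·6 + 1; at 7: 3·7^7 + 3·7^3 + 3·7^2 + 3·7 + 1 = 2471827; next = 2471826
base 7: 2471826 = 3·7^7 + 3·7^3 + 3·7^2 + 3·7; at 8: 3·8^8 + 3·8^3 + 3·8^2 + 3·8 = 50333400; next = 50333399
base 8: 50333399 = 3·8^8 + 3·8^3 + 3·8^2 + 2·8 + 7; at 9: 3·9^9 + 3·9^3 + 3·9^2 + 2·9 + 7 = 1162263922; next = 1162263921
base 9: 1162263921 = 3·9^9 + 3·9^3 + 3·9^2 + 2·9 + 6; at 10: 3·10^10 + 3·10^3 + 3·10^2 + 2·10 + 6 = 30000003326; next = 30000003325

9, 81, 1023, 9842, 140743, 2471826, 50333399, 1162263921, 30000003325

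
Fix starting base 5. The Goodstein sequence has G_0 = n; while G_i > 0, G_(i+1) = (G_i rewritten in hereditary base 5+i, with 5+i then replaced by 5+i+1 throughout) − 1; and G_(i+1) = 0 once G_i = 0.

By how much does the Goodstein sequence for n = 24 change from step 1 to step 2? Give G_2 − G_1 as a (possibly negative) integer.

3

(0) 24|_5 = 4·5 + 4 ↦ 4·6 + 4|_6 = 28 ⇒ 27
(1) 27|_6 = 4·6 + 3 ↦ 4·7 + 3|_7 = 31 ⇒ 30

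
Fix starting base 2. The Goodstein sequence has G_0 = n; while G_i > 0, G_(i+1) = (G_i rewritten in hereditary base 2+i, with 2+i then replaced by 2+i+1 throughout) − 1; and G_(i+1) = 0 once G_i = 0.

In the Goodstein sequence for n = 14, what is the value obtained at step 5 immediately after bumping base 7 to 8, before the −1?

14 —HB2→ 2^(2 + 1) + 2^2 + 2 —bump→ 3^(3 + 1) + 3^3 + 3 = 111 —(−1)→ 110
110 —HB3→ 3^(3 + 1) + 3^3 + 2 —bump→ 4^(4 + 1) + 4^4 + 2 = 1282 —(−1)→ 1281
1281 —HB4→ 4^(4 + 1) + 4^4 + 1 —bump→ 5^(5 + 1) + 5^5 + 1 = 18751 —(−1)→ 18750
18750 —HB5→ 5^(5 + 1) + 5^5 —bump→ 6^(6 + 1) + 6^6 = 326592 —(−1)→ 326591
326591 —HB6→ 6^(6 + 1) + 5·6^5 + 5·6^4 + 5·6^3 + 5·6^2 + 5·6 + 5 —bump→ 7^(7 + 1) + 5·7^5 + 5·7^4 + 5·7^3 + 5·7^2 + 5·7 + 5 = 5862841 —(−1)→ 5862840

134404972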